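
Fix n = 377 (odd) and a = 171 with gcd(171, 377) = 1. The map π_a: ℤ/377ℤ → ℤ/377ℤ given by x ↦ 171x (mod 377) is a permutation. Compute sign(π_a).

+1

Trace 44: π^k(44) = [44, 361, 280, 1, 171, 212, 60] for k=0..6.
The orbit structure of x ↦ 171x mod 377: 7 orbits of sizes [84, 84, 84, 84, 28, 12, 1].
377 − 7 = 370 transpositions; sign(π) = (−1)^370 = +1.
(171|377)_J = +1 (Zolotarev's lemma cross-check).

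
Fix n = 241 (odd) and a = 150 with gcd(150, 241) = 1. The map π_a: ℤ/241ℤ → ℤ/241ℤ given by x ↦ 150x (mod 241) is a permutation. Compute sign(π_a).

Trace 240: π^k(240) = [240, 91, 154, 205, 143, 1, 150] for k=0..6.
π_150 has 25 disjoint cycles with lengths [10, 10, 10, 10, 10, 10, 10, 10, 10, 10, 10, 10, 10, 10, 10, 10, 10, 10, 10, 10, 10, 10, 10, 10, 1] on {0,…,240}.
Σ(ℓ_i−1) = 241−25 = 216; sign = (−1)^216 = +1.
The Jacobi symbol (150|241) = +1 (Zolotarev) agrees.

+1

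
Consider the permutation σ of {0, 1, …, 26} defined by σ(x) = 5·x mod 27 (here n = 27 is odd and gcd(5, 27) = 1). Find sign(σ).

-1

Trace 17: π^k(17) = [17, 4, 20, 19, 14, 16, 26] for k=0..6.
The orbit structure of x ↦ 5x mod 27: 4 orbits of sizes [18, 6, 2, 1].
sign(π) = (−1)^{n − #cycles} = (−1)^{27−4} = (−1)^23 = -1.
(5|27)_J = -1 (Zolotarev's lemma cross-check).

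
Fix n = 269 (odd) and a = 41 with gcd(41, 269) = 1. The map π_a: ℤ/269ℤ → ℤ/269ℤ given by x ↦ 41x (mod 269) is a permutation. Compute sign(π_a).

Orbit of 239 under x↦41x: [239, 115, 142, 173, 99, 24, 177]… (length divides ord_269(41)).
Decompose π into cycles: lengths [67, 67, 67, 67, 1] (5 cycles, including the fixed point 0).
Σ(ℓ_i−1) = 269−5 = 264; sign = (−1)^264 = +1.
The Jacobi symbol (41|269) = +1 (Zolotarev) agrees.

+1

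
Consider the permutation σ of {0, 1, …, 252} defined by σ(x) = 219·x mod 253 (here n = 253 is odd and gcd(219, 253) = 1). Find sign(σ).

-1

Trace 177: π^k(177) = [177, 54, 188, 186, 1, 219, 144] for k=0..6.
The orbit structure of x ↦ 219x mod 253: 18 orbits of sizes [22, 22, 22, 22, 22, 22, 22, 22, 22, 22, 11, 11, 2, 2, 2, 2, 2, 1].
n − c = 253 − 18 = 235; sign = (−1)^235 = -1.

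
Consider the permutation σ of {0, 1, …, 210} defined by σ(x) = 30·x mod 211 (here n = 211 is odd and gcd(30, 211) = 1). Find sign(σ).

Trace 96: π^k(96) = [96, 137, 101, 76, 170, 36, 25] for k=0..6.
π_30 has 3 disjoint cycles with lengths [105, 105, 1] on {0,…,210}.
Σ(ℓ_i−1) = 211−3 = 208; sign = (−1)^208 = +1.
(30|211)_J = +1 (Zolotarev's lemma cross-check).

+1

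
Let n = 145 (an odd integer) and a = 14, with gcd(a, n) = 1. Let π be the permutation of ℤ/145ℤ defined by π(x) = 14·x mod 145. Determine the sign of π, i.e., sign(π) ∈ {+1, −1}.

Orbit of 134 under x↦14x: [134, 136, 19, 121, 99, 81, 119]… (length divides ord_145(14)).
Cycle lengths of π_14 on ℤ/145ℤ: [28, 28, 28, 28, 28, 2, 2, 1]; 8 cycles in total.
n − c = 145 − 8 = 137; sign = (−1)^137 = -1.
Check: (14/145) = -1 by Zolotarev.

-1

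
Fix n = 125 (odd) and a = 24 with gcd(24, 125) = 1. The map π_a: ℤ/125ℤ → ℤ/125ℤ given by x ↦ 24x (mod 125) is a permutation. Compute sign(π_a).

+1

Trace 26: π^k(26) = [26, 124, 101, 49, 51, 99, 1] for k=0..6.
Cycle type of π: 10×10 + 2×12 + 1; total 23 cycles.
Σ(ℓ_i−1) = 125−23 = 102; sign = (−1)^102 = +1.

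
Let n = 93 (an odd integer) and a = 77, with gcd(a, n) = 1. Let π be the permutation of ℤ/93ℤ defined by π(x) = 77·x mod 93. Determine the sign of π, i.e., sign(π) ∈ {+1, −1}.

+1

Trace 29: π^k(29) = [29, 1, 77, 70, 89, 64, 92] for k=0..6.
The orbit structure of x ↦ 77x mod 93: 11 orbits of sizes [10, 10, 10, 10, 10, 10, 10, 10, 10, 2, 1].
Σ(ℓ_i−1) = 93−11 = 82; sign = (−1)^82 = +1.
The Jacobi symbol (77|93) = +1 (Zolotarev) agrees.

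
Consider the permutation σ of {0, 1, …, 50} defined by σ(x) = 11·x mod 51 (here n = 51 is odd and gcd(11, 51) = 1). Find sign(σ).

+1

Orbit of 16 under x↦11x: [16, 23, 49, 29, 13, 41, 43]… (length divides ord_51(11)).
The orbit structure of x ↦ 11x mod 51: 5 orbits of sizes [16, 16, 16, 2, 1].
5 cycles on 51: each ℓ→(−1)^(ℓ−1), product (−1)^46 = +1.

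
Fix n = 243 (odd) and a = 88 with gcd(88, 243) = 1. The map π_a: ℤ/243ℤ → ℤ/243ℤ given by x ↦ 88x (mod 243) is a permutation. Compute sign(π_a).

Trace 97: π^k(97) = [97, 31, 55, 223, 184, 154, 187] for k=0..6.
Cycle type of π: 81×2 + 27×2 + 9×2 + 3×2 + 1×3; total 11 cycles.
sign(π) = (−1)^{n − #cycles} = (−1)^{243−11} = (−1)^232 = +1.

+1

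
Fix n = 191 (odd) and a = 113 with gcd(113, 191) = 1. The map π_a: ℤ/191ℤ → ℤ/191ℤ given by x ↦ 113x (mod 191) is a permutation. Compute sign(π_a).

Trace 116: π^k(116) = [116, 120, 190, 78, 28, 108, 171] for k=0..6.
2 cycles of lengths [190, 1].
sign(π) = (−1)^{n − #cycles} = (−1)^{191−2} = (−1)^189 = -1.
Via Zolotarev, sign(π_{113}) = (113|191) = -1.

-1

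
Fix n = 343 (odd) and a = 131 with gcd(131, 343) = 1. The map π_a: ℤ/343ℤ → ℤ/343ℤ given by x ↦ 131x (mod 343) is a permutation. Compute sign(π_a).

-1

Orbit of 185 under x↦131x: [185, 225, 320, 74, 90, 128, 304]… (length divides ord_343(131)).
The orbit structure of x ↦ 131x mod 343: 4 orbits of sizes [294, 42, 6, 1].
Σ(ℓ_i−1) = 343−4 = 339; sign = (−1)^339 = -1.
(131|343)_J = -1 (Zolotarev's lemma cross-check).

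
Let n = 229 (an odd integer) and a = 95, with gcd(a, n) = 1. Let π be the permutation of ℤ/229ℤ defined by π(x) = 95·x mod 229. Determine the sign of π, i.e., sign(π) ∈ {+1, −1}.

+1

Start at x=228: 228 → 134 → 135 → 1 → 95 → 94 → 228 (one orbit).
The orbit structure of x ↦ 95x mod 229: 39 orbits of sizes [6, 6, 6, 6, 6, 6, 6, 6, 6, 6, 6, 6, 6, 6, 6, 6, 6, 6, 6, 6, 6, 6, 6, 6, 6, 6, 6, 6, 6, 6, 6, 6, 6, 6, 6, 6, 6, 6, 1].
229 − 39 = 190 transpositions; sign(π) = (−1)^190 = +1.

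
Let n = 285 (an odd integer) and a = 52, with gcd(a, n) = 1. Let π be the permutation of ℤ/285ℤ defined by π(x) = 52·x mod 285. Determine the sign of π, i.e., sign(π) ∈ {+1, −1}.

+1

Trace 49: π^k(49) = [49, 268, 256, 202, 244, 148, 1] for k=0..6.
The orbit structure of x ↦ 52x mod 285: 15 orbits of sizes [36, 36, 36, 36, 36, 36, 18, 18, 18, 4, 4, 4, 1, 1, 1].
15 cycles on 285: each ℓ→(−1)^(ℓ−1), product (−1)^270 = +1.
(52|285)_J = +1 (Zolotarev's lemma cross-check).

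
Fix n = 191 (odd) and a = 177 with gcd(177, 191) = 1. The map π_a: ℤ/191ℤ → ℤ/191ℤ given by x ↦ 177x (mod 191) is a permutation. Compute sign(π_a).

Orbit of 30 under x↦177x: [30, 153, 150, 1, 177, 5, 121]… (length divides ord_191(177)).
Cycle lengths of π_177 on ℤ/191ℤ: [19, 19, 19, 19, 19, 19, 19, 19, 19, 19, 1]; 11 cycles in total.
Σ(ℓ_i−1) = 191−11 = 180; sign = (−1)^180 = +1.

+1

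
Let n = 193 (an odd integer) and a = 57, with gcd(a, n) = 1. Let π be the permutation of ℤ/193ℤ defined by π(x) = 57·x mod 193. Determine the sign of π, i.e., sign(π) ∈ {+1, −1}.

Orbit of 126 under x↦57x: [126, 41, 21, 39, 100, 103, 81]… (length divides ord_193(57)).
Cycle lengths of π_57 on ℤ/193ℤ: [192, 1]; 2 cycles in total.
n − c = 193 − 2 = 191; sign = (−1)^191 = -1.
Zolotarev: (57|193) = -1, matching the cycle-count sign.

-1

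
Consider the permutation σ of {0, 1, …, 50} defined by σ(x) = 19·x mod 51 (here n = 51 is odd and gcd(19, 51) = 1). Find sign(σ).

Orbit of 13 under x↦19x: [13, 43, 1, 19, 4, 25, 16]… (length divides ord_51(19)).
9 cycles of lengths [8, 8, 8, 8, 8, 8, 1, 1, 1].
51 − 9 = 42 transpositions; sign(π) = (−1)^42 = +1.

+1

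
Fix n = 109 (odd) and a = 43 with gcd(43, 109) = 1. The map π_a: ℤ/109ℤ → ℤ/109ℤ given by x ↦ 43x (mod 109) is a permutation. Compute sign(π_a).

+1

Trace 46: π^k(46) = [46, 16, 34, 45, 82, 38, 108] for k=0..6.
The orbit structure of x ↦ 43x mod 109: 7 orbits of sizes [18, 18, 18, 18, 18, 18, 1].
7 cycles on 109: each ℓ→(−1)^(ℓ−1), product (−1)^102 = +1.
The Jacobi symbol (43|109) = +1 (Zolotarev) agrees.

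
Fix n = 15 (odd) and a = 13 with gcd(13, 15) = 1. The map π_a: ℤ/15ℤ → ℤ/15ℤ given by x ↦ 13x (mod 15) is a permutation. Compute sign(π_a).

Start at x=13: 13 → 4 → 7 → 1 → 13 (one orbit).
6 cycles of lengths [4, 4, 4, 1, 1, 1].
Σ(ℓ_i−1) = 15−6 = 9; sign = (−1)^9 = -1.
The Jacobi symbol (13|15) = -1 (Zolotarev) agrees.

-1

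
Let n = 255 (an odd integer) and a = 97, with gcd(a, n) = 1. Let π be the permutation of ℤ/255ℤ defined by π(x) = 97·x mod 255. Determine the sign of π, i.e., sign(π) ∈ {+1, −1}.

+1

Trace 22: π^k(22) = [22, 94, 193, 106, 82, 49, 163] for k=0..6.
Decompose π into cycles: lengths [16, 16, 16, 16, 16, 16, 16, 16, 16, 16, 16, 16, 16, 16, 16, 4, 4, 4, 1, 1, 1] (21 cycles, including the fixed point 0).
n − c = 255 − 21 = 234; sign = (−1)^234 = +1.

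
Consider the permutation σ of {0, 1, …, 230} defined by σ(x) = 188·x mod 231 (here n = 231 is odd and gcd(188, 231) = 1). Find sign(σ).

+1

Orbit of 1 under x↦188x: [1, 188]… (length divides ord_231(188)).
Decompose π into cycles: lengths [2, 2, 2, 2, 2, 2, 2, 2, 2, 2, 2, 2, 2, 2, 2, 2, 2, 2, 2, 2, 2, 2, 2, 2, 2, 2, 2, 2, 2, 2, 2, 2, 2, 2, 2, 2, 2, 2, 2, 2, 2, 2, 2, 2, 2, 2, 2, 2, 2, 2, 2, 2, 2, 2, 2, 2, 2, 2, 2, 2, 2, 2, 2, 2, 2, 2, 2, 2, 2, 2, 2, 2, 2, 2, 2, 2, 2, 2, 2, 2, 2, 2, 2, 2, 2, 2, 2, 2, 2, 2, 2, 2, 2, 2, 2, 2, 2, 2, 2, 2, 2, 2, 2, 2, 2, 2, 2, 2, 2, 2, 1, 1, 1, 1, 1, 1, 1, 1, 1, 1, 1] (121 cycles, including the fixed point 0).
121 cycles on 231: each ℓ→(−1)^(ℓ−1), product (−1)^110 = +1.
Via Zolotarev, sign(π_{188}) = (188|231) = +1.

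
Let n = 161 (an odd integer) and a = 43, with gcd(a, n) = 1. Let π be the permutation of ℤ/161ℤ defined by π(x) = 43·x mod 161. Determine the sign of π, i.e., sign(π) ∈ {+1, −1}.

Start at x=148: 148 → 85 → 113 → 29 → 120 → 8 → 22 → … (one orbit).
14 cycles of lengths [22, 22, 22, 22, 22, 22, 22, 1, 1, 1, 1, 1, 1, 1].
sign(π) = (−1)^{n − #cycles} = (−1)^{161−14} = (−1)^147 = -1.
Via Zolotarev, sign(π_{43}) = (43|161) = -1.

-1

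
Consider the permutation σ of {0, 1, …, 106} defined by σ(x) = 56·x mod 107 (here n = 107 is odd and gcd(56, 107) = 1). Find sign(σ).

Start at x=25: 25 → 9 → 76 → 83 → 47 → 64 → 53 → … (one orbit).
Decompose π into cycles: lengths [53, 53, 1] (3 cycles, including the fixed point 0).
Σ(ℓ_i−1) = 107−3 = 104; sign = (−1)^104 = +1.
(56|107)_J = +1 (Zolotarev's lemma cross-check).

+1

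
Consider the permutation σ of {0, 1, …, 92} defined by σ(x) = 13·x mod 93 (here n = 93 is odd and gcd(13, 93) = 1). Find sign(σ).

Start at x=13: 13 → 76 → 58 → 10 → 37 → 16 → 22 → … (one orbit).
Cycle type of π: 30×3 + 1×3; total 6 cycles.
n − c = 93 − 6 = 87; sign = (−1)^87 = -1.

-1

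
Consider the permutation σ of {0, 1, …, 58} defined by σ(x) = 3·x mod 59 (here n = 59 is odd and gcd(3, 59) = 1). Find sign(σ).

Start at x=49: 49 → 29 → 28 → 25 → 16 → 48 → 26 → … (one orbit).
Cycle lengths of π_3 on ℤ/59ℤ: [29, 29, 1]; 3 cycles in total.
With 3 cycles on 59 points, sign = (−1)^{59−3} = +1.
Check: (3/59) = +1 by Zolotarev.

+1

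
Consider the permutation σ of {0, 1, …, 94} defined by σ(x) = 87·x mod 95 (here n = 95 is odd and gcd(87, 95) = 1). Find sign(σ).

-1

Trace 64: π^k(64) = [64, 58, 11, 7, 39, 68, 26] for k=0..6.
π_87 has 14 disjoint cycles with lengths [12, 12, 12, 12, 12, 12, 4, 3, 3, 3, 3, 3, 3, 1] on {0,…,94}.
sign(π) = (−1)^{n − #cycles} = (−1)^{95−14} = (−1)^81 = -1.
Via Zolotarev, sign(π_{87}) = (87|95) = -1.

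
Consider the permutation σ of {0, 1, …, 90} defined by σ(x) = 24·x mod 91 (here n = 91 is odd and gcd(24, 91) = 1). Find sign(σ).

Start at x=64: 64 → 80 → 9 → 34 → 88 → 19 → 1 → … (one orbit).
π_24 has 9 disjoint cycles with lengths [12, 12, 12, 12, 12, 12, 12, 6, 1] on {0,…,90}.
sign(π) = (−1)^{n − #cycles} = (−1)^{91−9} = (−1)^82 = +1.
Zolotarev: (24|91) = +1, matching the cycle-count sign.

+1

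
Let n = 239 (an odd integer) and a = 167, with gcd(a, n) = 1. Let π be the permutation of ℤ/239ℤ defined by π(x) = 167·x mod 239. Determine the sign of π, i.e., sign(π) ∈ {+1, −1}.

Start at x=23: 23 → 17 → 210 → 176 → 234 → 121 → 131 → … (one orbit).
π_167 has 2 disjoint cycles with lengths [238, 1] on {0,…,238}.
n − c = 239 − 2 = 237; sign = (−1)^237 = -1.
Zolotarev: (167|239) = -1, matching the cycle-count sign.

-1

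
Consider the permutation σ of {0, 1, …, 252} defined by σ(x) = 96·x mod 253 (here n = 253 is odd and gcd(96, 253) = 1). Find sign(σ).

-1

Trace 144: π^k(144) = [144, 162, 119, 39, 202, 164, 58] for k=0..6.
6 cycles of lengths [110, 110, 11, 11, 10, 1].
With 6 cycles on 253 points, sign = (−1)^{253−6} = -1.
(96|253)_J = -1 (Zolotarev's lemma cross-check).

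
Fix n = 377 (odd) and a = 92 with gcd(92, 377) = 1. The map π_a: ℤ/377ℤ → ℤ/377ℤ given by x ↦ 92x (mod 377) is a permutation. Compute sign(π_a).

Orbit of 53 under x↦92x: [53, 352, 339, 274, 326, 209, 1]… (length divides ord_377(92)).
Cycle type of π: 14×26 + 1×13; total 39 cycles.
sign(π) = (−1)^{n − #cycles} = (−1)^{377−39} = (−1)^338 = +1.
Via Zolotarev, sign(π_{92}) = (92|377) = +1.

+1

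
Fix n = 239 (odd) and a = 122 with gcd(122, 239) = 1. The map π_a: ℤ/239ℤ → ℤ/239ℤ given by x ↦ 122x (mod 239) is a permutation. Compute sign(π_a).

Trace 9: π^k(9) = [9, 142, 116, 51, 8, 20, 50] for k=0..6.
The orbit structure of x ↦ 122x mod 239: 3 orbits of sizes [119, 119, 1].
n − c = 239 − 3 = 236; sign = (−1)^236 = +1.
Via Zolotarev, sign(π_{122}) = (122|239) = +1.

+1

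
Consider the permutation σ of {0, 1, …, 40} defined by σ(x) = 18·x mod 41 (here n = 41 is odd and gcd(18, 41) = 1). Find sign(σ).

Start at x=10: 10 → 16 → 1 → 18 → 37 → 10 (one orbit).
Decompose π into cycles: lengths [5, 5, 5, 5, 5, 5, 5, 5, 1] (9 cycles, including the fixed point 0).
41 − 9 = 32 transpositions; sign(π) = (−1)^32 = +1.

+1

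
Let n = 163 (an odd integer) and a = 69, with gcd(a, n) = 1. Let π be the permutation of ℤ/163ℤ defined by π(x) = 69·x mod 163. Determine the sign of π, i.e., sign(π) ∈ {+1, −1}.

+1

Orbit of 146 under x↦69x: [146, 131, 74, 53, 71, 9, 132]… (length divides ord_163(69)).
Cycle type of π: 81×2 + 1; total 3 cycles.
sign(π) = (−1)^{n − #cycles} = (−1)^{163−3} = (−1)^160 = +1.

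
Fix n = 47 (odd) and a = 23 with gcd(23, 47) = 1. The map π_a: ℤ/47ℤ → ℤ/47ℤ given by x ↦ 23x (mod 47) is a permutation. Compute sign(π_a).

-1

Trace 12: π^k(12) = [12, 41, 3, 22, 36, 29, 9] for k=0..6.
π_23 has 2 disjoint cycles with lengths [46, 1] on {0,…,46}.
2 cycles on 47: each ℓ→(−1)^(ℓ−1), product (−1)^45 = -1.
(23|47)_J = -1 (Zolotarev's lemma cross-check).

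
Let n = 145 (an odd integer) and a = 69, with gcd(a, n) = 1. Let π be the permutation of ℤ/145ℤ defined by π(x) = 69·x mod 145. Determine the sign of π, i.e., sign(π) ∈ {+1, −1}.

Orbit of 89 under x↦69x: [89, 51, 39, 81, 79, 86, 134]… (length divides ord_145(69)).
The orbit structure of x ↦ 69x mod 145: 8 orbits of sizes [28, 28, 28, 28, 28, 2, 2, 1].
With 8 cycles on 145 points, sign = (−1)^{145−8} = -1.
Check: (69/145) = -1 by Zolotarev.

-1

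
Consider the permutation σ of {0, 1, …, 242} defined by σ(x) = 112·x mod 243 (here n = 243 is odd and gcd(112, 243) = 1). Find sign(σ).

Start at x=64: 64 → 121 → 187 → 46 → 49 → 142 → 109 → … (one orbit).
Decompose π into cycles: lengths [81, 81, 27, 27, 9, 9, 3, 3, 1, 1, 1] (11 cycles, including the fixed point 0).
243 − 11 = 232 transpositions; sign(π) = (−1)^232 = +1.
The Jacobi symbol (112|243) = +1 (Zolotarev) agrees.

+1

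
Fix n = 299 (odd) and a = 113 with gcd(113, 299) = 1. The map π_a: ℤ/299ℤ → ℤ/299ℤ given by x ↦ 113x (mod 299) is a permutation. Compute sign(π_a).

-1

Start at x=243: 243 → 250 → 144 → 126 → 185 → 274 → 165 → … (one orbit).
Decompose π into cycles: lengths [66, 66, 66, 66, 22, 3, 3, 3, 3, 1] (10 cycles, including the fixed point 0).
10 cycles on 299: each ℓ→(−1)^(ℓ−1), product (−1)^289 = -1.
The Jacobi symbol (113|299) = -1 (Zolotarev) agrees.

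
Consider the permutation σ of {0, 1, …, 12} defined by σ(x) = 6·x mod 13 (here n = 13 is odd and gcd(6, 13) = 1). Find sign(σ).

-1

Start at x=2: 2 → 12 → 7 → 3 → 5 → 4 → 11 → … (one orbit).
2 cycles of lengths [12, 1].
With 2 cycles on 13 points, sign = (−1)^{13−2} = -1.
(6|13)_J = -1 (Zolotarev's lemma cross-check).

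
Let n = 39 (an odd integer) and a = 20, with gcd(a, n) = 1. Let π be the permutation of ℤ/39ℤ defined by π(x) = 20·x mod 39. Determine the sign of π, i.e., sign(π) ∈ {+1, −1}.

+1

Trace 1: π^k(1) = [1, 20, 10, 5, 22, 11, 25] for k=0..6.
π_20 has 5 disjoint cycles with lengths [12, 12, 12, 2, 1] on {0,…,38}.
n − c = 39 − 5 = 34; sign = (−1)^34 = +1.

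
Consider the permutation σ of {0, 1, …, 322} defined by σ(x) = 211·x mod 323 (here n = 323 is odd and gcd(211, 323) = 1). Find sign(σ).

+1

Trace 105: π^k(105) = [105, 191, 249, 213, 46, 16, 146] for k=0..6.
Cycle type of π: 144×2 + 18 + 16 + 1; total 5 cycles.
5 cycles on 323: each ℓ→(−1)^(ℓ−1), product (−1)^318 = +1.
Check: (211/323) = +1 by Zolotarev.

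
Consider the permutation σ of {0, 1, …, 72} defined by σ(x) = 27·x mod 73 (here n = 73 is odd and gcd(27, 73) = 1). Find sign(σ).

+1

Orbit of 72 under x↦27x: [72, 46, 1, 27]… (length divides ord_73(27)).
π_27 has 19 disjoint cycles with lengths [4, 4, 4, 4, 4, 4, 4, 4, 4, 4, 4, 4, 4, 4, 4, 4, 4, 4, 1] on {0,…,72}.
sign(π) = (−1)^{n − #cycles} = (−1)^{73−19} = (−1)^54 = +1.
Via Zolotarev, sign(π_{27}) = (27|73) = +1.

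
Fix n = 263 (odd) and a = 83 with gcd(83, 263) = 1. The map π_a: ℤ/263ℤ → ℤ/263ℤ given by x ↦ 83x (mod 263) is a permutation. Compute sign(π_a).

+1

Start at x=216: 216 → 44 → 233 → 140 → 48 → 39 → 81 → … (one orbit).
Cycle type of π: 131×2 + 1; total 3 cycles.
With 3 cycles on 263 points, sign = (−1)^{263−3} = +1.
Via Zolotarev, sign(π_{83}) = (83|263) = +1.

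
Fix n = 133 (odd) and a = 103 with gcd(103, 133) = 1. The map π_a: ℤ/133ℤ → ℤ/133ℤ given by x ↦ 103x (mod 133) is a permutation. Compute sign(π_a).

Start at x=31: 31 → 1 → 103 → 102 → 132 → 30 → 31 (one orbit).
π_103 has 23 disjoint cycles with lengths [6, 6, 6, 6, 6, 6, 6, 6, 6, 6, 6, 6, 6, 6, 6, 6, 6, 6, 6, 6, 6, 6, 1] on {0,…,132}.
133 − 23 = 110 transpositions; sign(π) = (−1)^110 = +1.
The Jacobi symbol (103|133) = +1 (Zolotarev) agrees.

+1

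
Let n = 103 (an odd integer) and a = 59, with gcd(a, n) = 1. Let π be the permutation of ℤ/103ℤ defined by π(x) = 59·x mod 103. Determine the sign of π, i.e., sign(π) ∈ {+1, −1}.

+1

Trace 66: π^k(66) = [66, 83, 56, 8, 60, 38, 79] for k=0..6.
π_59 has 3 disjoint cycles with lengths [51, 51, 1] on {0,…,102}.
Σ(ℓ_i−1) = 103−3 = 100; sign = (−1)^100 = +1.
Check: (59/103) = +1 by Zolotarev.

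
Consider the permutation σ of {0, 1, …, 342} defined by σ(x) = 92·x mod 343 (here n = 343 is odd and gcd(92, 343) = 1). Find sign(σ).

+1

Orbit of 295 under x↦92x: [295, 43, 183, 29, 267, 211, 204]… (length divides ord_343(92)).
π_92 has 19 disjoint cycles with lengths [49, 49, 49, 49, 49, 49, 7, 7, 7, 7, 7, 7, 1, 1, 1, 1, 1, 1, 1] on {0,…,342}.
With 19 cycles on 343 points, sign = (−1)^{343−19} = +1.
Zolotarev: (92|343) = +1, matching the cycle-count sign.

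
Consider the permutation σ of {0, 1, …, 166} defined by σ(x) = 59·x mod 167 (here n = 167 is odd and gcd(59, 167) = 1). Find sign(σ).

Start at x=53: 53 → 121 → 125 → 27 → 90 → 133 → 165 → … (one orbit).
2 cycles of lengths [166, 1].
With 2 cycles on 167 points, sign = (−1)^{167−2} = -1.

-1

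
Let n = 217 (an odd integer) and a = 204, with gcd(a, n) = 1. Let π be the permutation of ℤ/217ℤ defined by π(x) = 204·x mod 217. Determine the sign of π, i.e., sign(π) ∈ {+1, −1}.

+1

Trace 211: π^k(211) = [211, 78, 71, 162, 64, 36, 183] for k=0..6.
Cycle lengths of π_204 on ℤ/217ℤ: [15, 15, 15, 15, 15, 15, 15, 15, 15, 15, 15, 15, 15, 15, 1, 1, 1, 1, 1, 1, 1]; 21 cycles in total.
sign(π) = (−1)^{n − #cycles} = (−1)^{217−21} = (−1)^196 = +1.
The Jacobi symbol (204|217) = +1 (Zolotarev) agrees.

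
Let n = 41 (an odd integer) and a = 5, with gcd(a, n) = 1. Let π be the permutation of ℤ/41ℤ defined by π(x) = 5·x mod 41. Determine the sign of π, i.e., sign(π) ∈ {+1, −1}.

Start at x=8: 8 → 40 → 36 → 16 → 39 → 31 → 32 → … (one orbit).
The orbit structure of x ↦ 5x mod 41: 3 orbits of sizes [20, 20, 1].
sign(π) = (−1)^{n − #cycles} = (−1)^{41−3} = (−1)^38 = +1.
Zolotarev: (5|41) = +1, matching the cycle-count sign.

+1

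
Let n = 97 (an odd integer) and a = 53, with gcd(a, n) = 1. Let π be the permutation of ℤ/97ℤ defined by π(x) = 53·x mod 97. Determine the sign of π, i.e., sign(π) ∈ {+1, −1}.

Trace 8: π^k(8) = [8, 36, 65, 50, 31, 91, 70] for k=0..6.
3 cycles of lengths [48, 48, 1].
n − c = 97 − 3 = 94; sign = (−1)^94 = +1.
Via Zolotarev, sign(π_{53}) = (53|97) = +1.

+1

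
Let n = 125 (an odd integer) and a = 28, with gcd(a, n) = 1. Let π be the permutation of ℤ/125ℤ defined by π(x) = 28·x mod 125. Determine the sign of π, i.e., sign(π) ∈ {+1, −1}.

-1

Start at x=81: 81 → 18 → 4 → 112 → 11 → 58 → 124 → … (one orbit).
π_28 has 4 disjoint cycles with lengths [100, 20, 4, 1] on {0,…,124}.
4 cycles on 125: each ℓ→(−1)^(ℓ−1), product (−1)^121 = -1.
Check: (28/125) = -1 by Zolotarev.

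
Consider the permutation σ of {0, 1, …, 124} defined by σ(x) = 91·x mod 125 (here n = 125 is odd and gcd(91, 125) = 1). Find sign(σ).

Orbit of 121 under x↦91x: [121, 11, 1, 91, 31, 71, 86]… (length divides ord_125(91)).
Cycle lengths of π_91 on ℤ/125ℤ: [25, 25, 25, 25, 5, 5, 5, 5, 1, 1, 1, 1, 1]; 13 cycles in total.
13 cycles on 125: each ℓ→(−1)^(ℓ−1), product (−1)^112 = +1.
Via Zolotarev, sign(π_{91}) = (91|125) = +1.

+1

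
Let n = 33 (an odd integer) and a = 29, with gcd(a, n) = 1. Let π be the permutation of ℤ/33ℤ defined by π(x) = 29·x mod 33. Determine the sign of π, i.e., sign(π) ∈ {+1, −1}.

Start at x=25: 25 → 32 → 4 → 17 → 31 → 8 → 1 → … (one orbit).
Cycle type of π: 10×3 + 2 + 1; total 5 cycles.
Σ(ℓ_i−1) = 33−5 = 28; sign = (−1)^28 = +1.

+1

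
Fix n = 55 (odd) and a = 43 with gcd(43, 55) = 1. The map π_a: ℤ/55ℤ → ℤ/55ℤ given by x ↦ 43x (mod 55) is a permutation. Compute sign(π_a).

+1

Trace 32: π^k(32) = [32, 1, 43, 34] for k=0..3.
17 cycles of lengths [4, 4, 4, 4, 4, 4, 4, 4, 4, 4, 4, 2, 2, 2, 2, 2, 1].
55 − 17 = 38 transpositions; sign(π) = (−1)^38 = +1.
Check: (43/55) = +1 by Zolotarev.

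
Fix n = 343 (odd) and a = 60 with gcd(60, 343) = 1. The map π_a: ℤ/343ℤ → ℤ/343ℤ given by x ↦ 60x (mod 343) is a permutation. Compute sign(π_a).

+1

Start at x=158: 158 → 219 → 106 → 186 → 184 → 64 → 67 → … (one orbit).
Cycle lengths of π_60 on ℤ/343ℤ: [147, 147, 21, 21, 3, 3, 1]; 7 cycles in total.
Σ(ℓ_i−1) = 343−7 = 336; sign = (−1)^336 = +1.
The Jacobi symbol (60|343) = +1 (Zolotarev) agrees.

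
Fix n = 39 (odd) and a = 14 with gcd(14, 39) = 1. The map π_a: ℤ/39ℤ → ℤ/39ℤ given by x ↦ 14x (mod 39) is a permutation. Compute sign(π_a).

-1

Trace 14: π^k(14) = [14, 1] for k=0..1.
Decompose π into cycles: lengths [2, 2, 2, 2, 2, 2, 2, 2, 2, 2, 2, 2, 2, 1, 1, 1, 1, 1, 1, 1, 1, 1, 1, 1, 1, 1] (26 cycles, including the fixed point 0).
39 − 26 = 13 transpositions; sign(π) = (−1)^13 = -1.
Zolotarev: (14|39) = -1, matching the cycle-count sign.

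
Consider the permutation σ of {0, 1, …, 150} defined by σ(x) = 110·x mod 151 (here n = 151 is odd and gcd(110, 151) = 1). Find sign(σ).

+1

Orbit of 84 under x↦110x: [84, 29, 19, 127, 78, 124, 50]… (length divides ord_151(110)).
Decompose π into cycles: lengths [25, 25, 25, 25, 25, 25, 1] (7 cycles, including the fixed point 0).
151 − 7 = 144 transpositions; sign(π) = (−1)^144 = +1.
Via Zolotarev, sign(π_{110}) = (110|151) = +1.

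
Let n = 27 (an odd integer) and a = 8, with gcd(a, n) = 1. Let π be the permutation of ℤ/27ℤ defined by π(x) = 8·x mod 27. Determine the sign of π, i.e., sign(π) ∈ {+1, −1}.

-1

Orbit of 17 under x↦8x: [17, 1, 8, 10, 26, 19]… (length divides ord_27(8)).
8 cycles of lengths [6, 6, 6, 2, 2, 2, 2, 1].
n − c = 27 − 8 = 19; sign = (−1)^19 = -1.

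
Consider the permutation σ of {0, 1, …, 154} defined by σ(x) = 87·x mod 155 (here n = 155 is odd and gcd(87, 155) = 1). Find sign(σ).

Trace 67: π^k(67) = [67, 94, 118, 36, 32, 149, 98] for k=0..6.
Decompose π into cycles: lengths [12, 12, 12, 12, 12, 12, 12, 12, 12, 12, 4, 3, 3, 3, 3, 3, 3, 3, 3, 3, 3, 1] (22 cycles, including the fixed point 0).
sign(π) = (−1)^{n − #cycles} = (−1)^{155−22} = (−1)^133 = -1.
The Jacobi symbol (87|155) = -1 (Zolotarev) agrees.

-1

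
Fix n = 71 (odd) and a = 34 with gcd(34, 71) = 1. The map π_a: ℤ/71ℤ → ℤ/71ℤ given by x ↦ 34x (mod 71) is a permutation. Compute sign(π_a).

Trace 34: π^k(34) = [34, 20, 41, 45, 39, 48, 70] for k=0..6.
Cycle type of π: 14×5 + 1; total 6 cycles.
Σ(ℓ_i−1) = 71−6 = 65; sign = (−1)^65 = -1.
Via Zolotarev, sign(π_{34}) = (34|71) = -1.

-1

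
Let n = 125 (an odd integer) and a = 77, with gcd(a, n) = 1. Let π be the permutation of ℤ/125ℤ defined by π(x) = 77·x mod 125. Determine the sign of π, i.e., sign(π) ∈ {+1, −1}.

-1

Trace 32: π^k(32) = [32, 89, 103, 56, 62, 24, 98] for k=0..6.
Decompose π into cycles: lengths [100, 20, 4, 1] (4 cycles, including the fixed point 0).
With 4 cycles on 125 points, sign = (−1)^{125−4} = -1.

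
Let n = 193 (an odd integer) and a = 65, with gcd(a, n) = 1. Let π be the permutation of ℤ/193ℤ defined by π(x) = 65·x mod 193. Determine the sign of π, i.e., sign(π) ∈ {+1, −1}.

Orbit of 36 under x↦65x: [36, 24, 16, 75, 50, 162, 108]… (length divides ord_193(65)).
π_65 has 3 disjoint cycles with lengths [96, 96, 1] on {0,…,192}.
193 − 3 = 190 transpositions; sign(π) = (−1)^190 = +1.
Via Zolotarev, sign(π_{65}) = (65|193) = +1.

+1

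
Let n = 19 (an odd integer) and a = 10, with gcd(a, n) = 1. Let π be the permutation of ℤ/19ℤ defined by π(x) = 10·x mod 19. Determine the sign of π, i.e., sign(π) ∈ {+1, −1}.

Trace 17: π^k(17) = [17, 18, 9, 14, 7, 13, 16] for k=0..6.
The orbit structure of x ↦ 10x mod 19: 2 orbits of sizes [18, 1].
sign(π) = (−1)^{n − #cycles} = (−1)^{19−2} = (−1)^17 = -1.
Zolotarev: (10|19) = -1, matching the cycle-count sign.

-1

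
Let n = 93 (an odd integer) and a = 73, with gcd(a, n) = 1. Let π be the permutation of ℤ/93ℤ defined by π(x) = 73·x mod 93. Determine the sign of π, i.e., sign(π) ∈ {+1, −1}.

Start at x=25: 25 → 58 → 49 → 43 → 70 → 88 → 7 → … (one orbit).
Cycle type of π: 30×3 + 1×3; total 6 cycles.
With 6 cycles on 93 points, sign = (−1)^{93−6} = -1.
The Jacobi symbol (73|93) = -1 (Zolotarev) agrees.

-1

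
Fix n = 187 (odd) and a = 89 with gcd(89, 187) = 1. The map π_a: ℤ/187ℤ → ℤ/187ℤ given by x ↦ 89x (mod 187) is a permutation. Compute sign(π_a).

Orbit of 166 under x↦89x: [166, 1, 89, 67]… (length divides ord_187(89)).
π_89 has 55 disjoint cycles with lengths [4, 4, 4, 4, 4, 4, 4, 4, 4, 4, 4, 4, 4, 4, 4, 4, 4, 4, 4, 4, 4, 4, 4, 4, 4, 4, 4, 4, 4, 4, 4, 4, 4, 4, 4, 4, 4, 4, 4, 4, 4, 4, 4, 4, 1, 1, 1, 1, 1, 1, 1, 1, 1, 1, 1] on {0,…,186}.
55 cycles on 187: each ℓ→(−1)^(ℓ−1), product (−1)^132 = +1.
The Jacobi symbol (89|187) = +1 (Zolotarev) agrees.

+1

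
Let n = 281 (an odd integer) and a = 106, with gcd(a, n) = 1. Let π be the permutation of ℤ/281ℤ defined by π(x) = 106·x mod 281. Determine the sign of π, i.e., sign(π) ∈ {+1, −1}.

+1

Trace 252: π^k(252) = [252, 17, 116, 213, 98, 272, 170] for k=0..6.
3 cycles of lengths [140, 140, 1].
281 − 3 = 278 transpositions; sign(π) = (−1)^278 = +1.
Zolotarev: (106|281) = +1, matching the cycle-count sign.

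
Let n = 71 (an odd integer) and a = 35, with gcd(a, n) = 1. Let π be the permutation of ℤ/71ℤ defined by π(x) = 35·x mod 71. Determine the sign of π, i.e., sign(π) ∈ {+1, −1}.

Start at x=18: 18 → 62 → 40 → 51 → 10 → 66 → 38 → … (one orbit).
The orbit structure of x ↦ 35x mod 71: 2 orbits of sizes [70, 1].
With 2 cycles on 71 points, sign = (−1)^{71−2} = -1.
Check: (35/71) = -1 by Zolotarev.

-1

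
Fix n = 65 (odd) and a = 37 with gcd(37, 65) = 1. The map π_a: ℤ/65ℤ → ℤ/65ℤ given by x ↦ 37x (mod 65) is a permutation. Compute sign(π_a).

Orbit of 47 under x↦37x: [47, 49, 58, 1, 37, 4, 18]… (length divides ord_65(37)).
The orbit structure of x ↦ 37x mod 65: 7 orbits of sizes [12, 12, 12, 12, 12, 4, 1].
65 − 7 = 58 transpositions; sign(π) = (−1)^58 = +1.
The Jacobi symbol (37|65) = +1 (Zolotarev) agrees.

+1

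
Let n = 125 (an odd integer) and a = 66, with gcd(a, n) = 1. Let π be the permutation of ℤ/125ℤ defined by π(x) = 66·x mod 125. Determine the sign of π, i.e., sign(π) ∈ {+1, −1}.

Start at x=61: 61 → 26 → 91 → 6 → 21 → 11 → 101 → … (one orbit).
Cycle lengths of π_66 on ℤ/125ℤ: [25, 25, 25, 25, 5, 5, 5, 5, 1, 1, 1, 1, 1]; 13 cycles in total.
With 13 cycles on 125 points, sign = (−1)^{125−13} = +1.
Check: (66/125) = +1 by Zolotarev.

+1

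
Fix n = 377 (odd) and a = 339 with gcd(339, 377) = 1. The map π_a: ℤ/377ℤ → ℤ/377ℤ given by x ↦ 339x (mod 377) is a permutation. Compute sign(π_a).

Start at x=170: 170 → 326 → 53 → 248 → 1 → 339 → 313 → 170 (one orbit).
Decompose π into cycles: lengths [7, 7, 7, 7, 7, 7, 7, 7, 7, 7, 7, 7, 7, 7, 7, 7, 7, 7, 7, 7, 7, 7, 7, 7, 7, 7, 7, 7, 7, 7, 7, 7, 7, 7, 7, 7, 7, 7, 7, 7, 7, 7, 7, 7, 7, 7, 7, 7, 7, 7, 7, 7, 1, 1, 1, 1, 1, 1, 1, 1, 1, 1, 1, 1, 1] (65 cycles, including the fixed point 0).
Σ(ℓ_i−1) = 377−65 = 312; sign = (−1)^312 = +1.
Check: (339/377) = +1 by Zolotarev.

+1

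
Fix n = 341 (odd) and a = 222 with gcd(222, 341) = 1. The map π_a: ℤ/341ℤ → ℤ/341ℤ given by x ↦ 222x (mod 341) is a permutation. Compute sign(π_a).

Trace 98: π^k(98) = [98, 273, 249, 36, 149, 1, 222] for k=0..6.
Cycle lengths of π_222 on ℤ/341ℤ: [30, 30, 30, 30, 30, 30, 30, 30, 30, 30, 10, 3, 3, 3, 3, 3, 3, 3, 3, 3, 3, 1]; 22 cycles in total.
n − c = 341 − 22 = 319; sign = (−1)^319 = -1.

-1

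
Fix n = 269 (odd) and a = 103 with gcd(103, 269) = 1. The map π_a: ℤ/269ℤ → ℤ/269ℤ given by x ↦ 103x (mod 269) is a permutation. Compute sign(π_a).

+1

Start at x=89: 89 → 21 → 11 → 57 → 222 → 1 → 103 → … (one orbit).
3 cycles of lengths [134, 134, 1].
Σ(ℓ_i−1) = 269−3 = 266; sign = (−1)^266 = +1.
Check: (103/269) = +1 by Zolotarev.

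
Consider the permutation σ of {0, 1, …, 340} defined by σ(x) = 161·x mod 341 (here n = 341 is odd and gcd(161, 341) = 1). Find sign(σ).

Trace 284: π^k(284) = [284, 30, 56, 150, 280, 68, 36] for k=0..6.
17 cycles of lengths [30, 30, 30, 30, 30, 30, 30, 30, 30, 30, 10, 6, 6, 6, 6, 6, 1].
Σ(ℓ_i−1) = 341−17 = 324; sign = (−1)^324 = +1.
(161|341)_J = +1 (Zolotarev's lemma cross-check).

+1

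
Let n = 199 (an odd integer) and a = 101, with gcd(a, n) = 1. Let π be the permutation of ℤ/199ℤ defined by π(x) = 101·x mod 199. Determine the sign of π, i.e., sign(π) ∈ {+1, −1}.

Trace 182: π^k(182) = [182, 74, 111, 67, 1, 101, 52] for k=0..6.
Cycle lengths of π_101 on ℤ/199ℤ: [66, 66, 66, 1]; 4 cycles in total.
199 − 4 = 195 transpositions; sign(π) = (−1)^195 = -1.
The Jacobi symbol (101|199) = -1 (Zolotarev) agrees.

-1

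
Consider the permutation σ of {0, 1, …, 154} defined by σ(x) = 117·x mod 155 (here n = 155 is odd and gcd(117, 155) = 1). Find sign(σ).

Start at x=66: 66 → 127 → 134 → 23 → 56 → 42 → 109 → … (one orbit).
Cycle type of π: 60×2 + 30 + 4 + 1; total 5 cycles.
n − c = 155 − 5 = 150; sign = (−1)^150 = +1.

+1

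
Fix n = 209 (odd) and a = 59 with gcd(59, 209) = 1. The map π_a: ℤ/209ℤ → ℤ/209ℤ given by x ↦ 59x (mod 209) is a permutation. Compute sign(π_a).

Trace 100: π^k(100) = [100, 48, 115, 97, 80, 122, 92] for k=0..6.
Decompose π into cycles: lengths [90, 90, 18, 5, 5, 1] (6 cycles, including the fixed point 0).
Σ(ℓ_i−1) = 209−6 = 203; sign = (−1)^203 = -1.

-1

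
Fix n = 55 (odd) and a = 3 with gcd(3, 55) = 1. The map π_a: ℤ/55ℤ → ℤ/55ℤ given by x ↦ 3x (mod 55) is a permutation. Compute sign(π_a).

Start at x=37: 37 → 1 → 3 → 9 → 27 → 26 → 23 → … (one orbit).
Cycle type of π: 20×2 + 5×2 + 4 + 1; total 6 cycles.
Σ(ℓ_i−1) = 55−6 = 49; sign = (−1)^49 = -1.

-1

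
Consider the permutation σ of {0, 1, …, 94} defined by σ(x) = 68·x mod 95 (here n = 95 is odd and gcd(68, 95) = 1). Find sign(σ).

-1

Trace 64: π^k(64) = [64, 77, 11, 83, 39, 87, 26] for k=0..6.
π_68 has 14 disjoint cycles with lengths [12, 12, 12, 12, 12, 12, 4, 3, 3, 3, 3, 3, 3, 1] on {0,…,94}.
14 cycles on 95: each ℓ→(−1)^(ℓ−1), product (−1)^81 = -1.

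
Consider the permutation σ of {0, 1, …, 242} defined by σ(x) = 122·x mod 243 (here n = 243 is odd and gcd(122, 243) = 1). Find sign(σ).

-1

Trace 35: π^k(35) = [35, 139, 191, 217, 230, 115, 179] for k=0..6.
Cycle lengths of π_122 on ℤ/243ℤ: [162, 54, 18, 6, 2, 1]; 6 cycles in total.
243 − 6 = 237 transpositions; sign(π) = (−1)^237 = -1.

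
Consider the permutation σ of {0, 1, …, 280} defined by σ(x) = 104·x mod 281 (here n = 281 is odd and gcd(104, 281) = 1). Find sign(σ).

-1

Orbit of 228 under x↦104x: [228, 108, 273, 11, 20, 113, 231]… (length divides ord_281(104)).
π_104 has 2 disjoint cycles with lengths [280, 1] on {0,…,280}.
281 − 2 = 279 transpositions; sign(π) = (−1)^279 = -1.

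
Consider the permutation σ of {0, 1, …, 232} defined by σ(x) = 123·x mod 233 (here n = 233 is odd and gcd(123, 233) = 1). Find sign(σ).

+1

Orbit of 66 under x↦123x: [66, 196, 109, 126, 120, 81, 177]… (length divides ord_233(123)).
Decompose π into cycles: lengths [116, 116, 1] (3 cycles, including the fixed point 0).
n − c = 233 − 3 = 230; sign = (−1)^230 = +1.
Via Zolotarev, sign(π_{123}) = (123|233) = +1.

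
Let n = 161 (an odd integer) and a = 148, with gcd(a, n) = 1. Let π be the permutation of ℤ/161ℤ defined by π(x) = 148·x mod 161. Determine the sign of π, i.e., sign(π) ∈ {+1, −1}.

Orbit of 127 under x↦148x: [127, 120, 50, 155, 78, 113, 141]… (length divides ord_161(148)).
The orbit structure of x ↦ 148x mod 161: 14 orbits of sizes [22, 22, 22, 22, 22, 22, 22, 1, 1, 1, 1, 1, 1, 1].
With 14 cycles on 161 points, sign = (−1)^{161−14} = -1.

-1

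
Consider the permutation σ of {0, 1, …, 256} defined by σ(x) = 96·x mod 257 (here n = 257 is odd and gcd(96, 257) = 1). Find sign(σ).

Start at x=139: 139 → 237 → 136 → 206 → 244 → 37 → 211 → … (one orbit).
Decompose π into cycles: lengths [256, 1] (2 cycles, including the fixed point 0).
2 cycles on 257: each ℓ→(−1)^(ℓ−1), product (−1)^255 = -1.

-1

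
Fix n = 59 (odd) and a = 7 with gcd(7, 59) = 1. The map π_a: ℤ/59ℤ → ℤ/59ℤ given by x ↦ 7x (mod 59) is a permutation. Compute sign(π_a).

+1

Start at x=3: 3 → 21 → 29 → 26 → 5 → 35 → 9 → … (one orbit).
3 cycles of lengths [29, 29, 1].
3 cycles on 59: each ℓ→(−1)^(ℓ−1), product (−1)^56 = +1.
(7|59)_J = +1 (Zolotarev's lemma cross-check).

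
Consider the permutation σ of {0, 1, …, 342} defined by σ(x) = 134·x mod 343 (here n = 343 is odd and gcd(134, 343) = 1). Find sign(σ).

+1

Trace 288: π^k(288) = [288, 176, 260, 197, 330, 316, 155] for k=0..6.
Cycle lengths of π_134 on ℤ/343ℤ: [49, 49, 49, 49, 49, 49, 7, 7, 7, 7, 7, 7, 1, 1, 1, 1, 1, 1, 1]; 19 cycles in total.
With 19 cycles on 343 points, sign = (−1)^{343−19} = +1.
Via Zolotarev, sign(π_{134}) = (134|343) = +1.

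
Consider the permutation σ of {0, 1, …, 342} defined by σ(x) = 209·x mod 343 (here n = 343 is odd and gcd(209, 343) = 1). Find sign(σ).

Trace 272: π^k(272) = [272, 253, 55, 176, 83, 197, 13] for k=0..6.
Cycle type of π: 98×3 + 14×3 + 2×3 + 1; total 10 cycles.
10 cycles on 343: each ℓ→(−1)^(ℓ−1), product (−1)^333 = -1.

-1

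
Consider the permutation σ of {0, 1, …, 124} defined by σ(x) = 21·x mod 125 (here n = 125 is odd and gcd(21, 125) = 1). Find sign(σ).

Start at x=26: 26 → 46 → 91 → 36 → 6 → 1 → 21 → … (one orbit).
Decompose π into cycles: lengths [25, 25, 25, 25, 5, 5, 5, 5, 1, 1, 1, 1, 1] (13 cycles, including the fixed point 0).
With 13 cycles on 125 points, sign = (−1)^{125−13} = +1.
The Jacobi symbol (21|125) = +1 (Zolotarev) agrees.

+1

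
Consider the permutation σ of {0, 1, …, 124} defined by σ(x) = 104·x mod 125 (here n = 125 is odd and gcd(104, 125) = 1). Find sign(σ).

+1

Start at x=119: 119 → 1 → 104 → 66 → 114 → 106 → 24 → … (one orbit).
π_104 has 7 disjoint cycles with lengths [50, 50, 10, 10, 2, 2, 1] on {0,…,124}.
Σ(ℓ_i−1) = 125−7 = 118; sign = (−1)^118 = +1.
(104|125)_J = +1 (Zolotarev's lemma cross-check).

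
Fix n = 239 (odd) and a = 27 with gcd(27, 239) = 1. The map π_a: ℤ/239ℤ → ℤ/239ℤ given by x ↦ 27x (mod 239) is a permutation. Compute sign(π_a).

+1

Orbit of 22 under x↦27x: [22, 116, 25, 197, 61, 213, 15]… (length divides ord_239(27)).
3 cycles of lengths [119, 119, 1].
n − c = 239 − 3 = 236; sign = (−1)^236 = +1.
Via Zolotarev, sign(π_{27}) = (27|239) = +1.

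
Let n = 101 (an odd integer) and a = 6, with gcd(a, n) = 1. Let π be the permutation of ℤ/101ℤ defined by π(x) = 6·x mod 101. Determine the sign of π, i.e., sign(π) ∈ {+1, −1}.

Orbit of 1 under x↦6x: [1, 6, 36, 14, 84, 100, 95]… (length divides ord_101(6)).
Cycle lengths of π_6 on ℤ/101ℤ: [10, 10, 10, 10, 10, 10, 10, 10, 10, 10, 1]; 11 cycles in total.
101 − 11 = 90 transpositions; sign(π) = (−1)^90 = +1.

+1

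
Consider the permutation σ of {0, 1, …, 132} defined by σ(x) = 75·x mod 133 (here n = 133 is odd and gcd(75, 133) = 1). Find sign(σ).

Orbit of 94 under x↦75x: [94, 1, 75, 39, 132, 58]… (length divides ord_133(75)).
The orbit structure of x ↦ 75x mod 133: 29 orbits of sizes [6, 6, 6, 6, 6, 6, 6, 6, 6, 6, 6, 6, 6, 6, 6, 6, 6, 6, 6, 2, 2, 2, 2, 2, 2, 2, 2, 2, 1].
With 29 cycles on 133 points, sign = (−1)^{133−29} = +1.
Via Zolotarev, sign(π_{75}) = (75|133) = +1.

+1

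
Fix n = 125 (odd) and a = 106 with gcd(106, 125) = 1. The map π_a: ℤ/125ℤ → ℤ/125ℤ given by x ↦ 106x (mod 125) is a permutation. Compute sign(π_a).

Trace 81: π^k(81) = [81, 86, 116, 46, 1, 106, 111] for k=0..6.
The orbit structure of x ↦ 106x mod 125: 13 orbits of sizes [25, 25, 25, 25, 5, 5, 5, 5, 1, 1, 1, 1, 1].
125 − 13 = 112 transpositions; sign(π) = (−1)^112 = +1.
Via Zolotarev, sign(π_{106}) = (106|125) = +1.

+1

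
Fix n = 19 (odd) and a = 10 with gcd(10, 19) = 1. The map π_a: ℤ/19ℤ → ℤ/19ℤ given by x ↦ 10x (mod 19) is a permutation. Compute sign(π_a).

-1

Orbit of 10 under x↦10x: [10, 5, 12, 6, 3, 11, 15]… (length divides ord_19(10)).
π_10 has 2 disjoint cycles with lengths [18, 1] on {0,…,18}.
Σ(ℓ_i−1) = 19−2 = 17; sign = (−1)^17 = -1.
(10|19)_J = -1 (Zolotarev's lemma cross-check).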